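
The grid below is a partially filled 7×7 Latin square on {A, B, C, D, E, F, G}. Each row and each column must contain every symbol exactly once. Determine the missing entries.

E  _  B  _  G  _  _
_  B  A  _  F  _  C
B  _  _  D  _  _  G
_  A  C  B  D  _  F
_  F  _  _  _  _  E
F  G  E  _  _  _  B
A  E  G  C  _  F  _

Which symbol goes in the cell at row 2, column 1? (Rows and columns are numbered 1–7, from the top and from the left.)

(r3,c2) = C
(r3,c3) = F
(r4,c1) = G
(r4,c6) = E
(r5,c3) = D
(r6,c4) = A
(r6,c5) = C
(r6,c6) = D
(r7,c5) = B
(r7,c7) = D
(r1,c2) = D
(r1,c4) = F
(r1,c7) = A
(r2,c1) = D

D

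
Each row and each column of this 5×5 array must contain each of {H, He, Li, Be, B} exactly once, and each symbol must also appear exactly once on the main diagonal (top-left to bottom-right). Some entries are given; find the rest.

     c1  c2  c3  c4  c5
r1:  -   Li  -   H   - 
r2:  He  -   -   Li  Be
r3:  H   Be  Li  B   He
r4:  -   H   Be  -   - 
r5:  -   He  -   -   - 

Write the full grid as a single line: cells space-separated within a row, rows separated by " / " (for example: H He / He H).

(r1,c5) = B
(r2,c2) = B
(r2,c3) = H
(r4,c4) = He
(r4,c5) = Li
(r5,c3) = B
(r5,c4) = Be
(r5,c5) = H
(r1,c1) = Be
(r1,c3) = He
(r4,c1) = B
(r5,c1) = Li

Be Li He H B / He B H Li Be / H Be Li B He / B H Be He Li / Li He B Be H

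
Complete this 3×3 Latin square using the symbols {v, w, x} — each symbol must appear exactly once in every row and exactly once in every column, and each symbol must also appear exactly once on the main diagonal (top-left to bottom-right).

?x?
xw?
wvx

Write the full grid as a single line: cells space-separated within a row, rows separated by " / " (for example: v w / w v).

v x w / x w v / w v x

(r1,c1) = v
(r1,c3) = w
(r2,c3) = v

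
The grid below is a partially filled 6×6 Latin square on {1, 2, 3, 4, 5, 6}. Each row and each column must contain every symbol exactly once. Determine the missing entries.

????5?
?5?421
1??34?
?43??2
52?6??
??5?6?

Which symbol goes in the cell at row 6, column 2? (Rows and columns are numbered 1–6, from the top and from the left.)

(r2,c3) = 6
(r3,c2) = 6
(r3,c3) = 2
(r3,c6) = 5
(r4,c1) = 6
(r4,c5) = 1
(r5,c5) = 3
(r5,c6) = 4
(r6,c6) = 3
(r1,c6) = 6
(r2,c1) = 3
(r4,c4) = 5
(r5,c3) = 1
(r6,c2) = 1

1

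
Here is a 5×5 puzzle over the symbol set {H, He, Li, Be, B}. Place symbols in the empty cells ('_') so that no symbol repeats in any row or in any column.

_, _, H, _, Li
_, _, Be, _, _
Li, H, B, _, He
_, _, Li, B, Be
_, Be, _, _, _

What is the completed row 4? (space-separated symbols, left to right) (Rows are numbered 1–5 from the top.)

(r3,c4) = Be
(r4,c2) = He
(r5,c3) = He
(r1,c2) = B
(r1,c4) = He
(r2,c2) = Li
(r2,c4) = H
(r2,c5) = B
(r4,c1) = H

H He Li B Be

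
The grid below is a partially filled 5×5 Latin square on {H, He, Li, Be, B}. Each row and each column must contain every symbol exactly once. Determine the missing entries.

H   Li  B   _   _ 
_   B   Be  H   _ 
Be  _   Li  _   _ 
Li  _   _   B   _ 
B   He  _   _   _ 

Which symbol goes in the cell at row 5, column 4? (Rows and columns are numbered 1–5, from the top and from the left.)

row 2 has {H,Be,B}; column 1 has {H,Li,Be,B} — only He is left for (r2,c1).
row 2 has {H,He,Be,B}; column 5 is empty so far — only Li is left for (r2,c5).
row 3 has {Li,Be}; column 2 has {He,Li,B} — only H is left for (r3,c2).
row 3 has {H,Li,Be}; column 4 has {H,B} — only He is left for (r3,c4).
row 3 has {H,He,Li,Be}; column 5 has {Li} — only B is left for (r3,c5).
row 4 has {Li,B}; column 2 has {H,He,Li,B} — only Be is left for (r4,c2).
row 5 has {He,B}; column 3 has {Li,Be,B} — only H is left for (r5,c3).
row 5 has {H,He,B}; column 5 has {Li,B} — only Be is left for (r5,c5).
row 1 has {H,Li,B}; column 4 has {H,He,B} — only Be is left for (r1,c4).
row 1 has {H,Li,Be,B}; column 5 has {Li,Be,B} — only He is left for (r1,c5).
row 4 has {Li,Be,B}; column 3 has {H,Li,Be,B} — only He is left for (r4,c3).
row 4 has {He,Li,Be,B}; column 5 has {He,Li,Be,B} — only H is left for (r4,c5).
row 5 has {H,He,Be,B}; column 4 has {H,He,Be,B} — only Li is left for (r5,c4).

Li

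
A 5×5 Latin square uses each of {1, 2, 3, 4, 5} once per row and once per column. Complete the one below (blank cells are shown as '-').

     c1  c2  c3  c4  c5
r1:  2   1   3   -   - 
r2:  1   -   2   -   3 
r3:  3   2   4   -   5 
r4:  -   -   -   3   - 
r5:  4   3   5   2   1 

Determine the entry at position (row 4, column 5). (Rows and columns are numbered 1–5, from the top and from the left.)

2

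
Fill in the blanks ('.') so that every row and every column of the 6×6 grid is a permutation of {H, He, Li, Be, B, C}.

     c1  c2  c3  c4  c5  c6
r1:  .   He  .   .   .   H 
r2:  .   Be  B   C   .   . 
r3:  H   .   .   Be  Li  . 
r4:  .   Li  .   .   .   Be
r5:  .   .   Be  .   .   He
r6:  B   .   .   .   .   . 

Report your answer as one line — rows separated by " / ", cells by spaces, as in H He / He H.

Be He C Li B H / He Be B C H Li / H C He Be Li B / C Li H B He Be / Li B Be H C He / B H Li He Be C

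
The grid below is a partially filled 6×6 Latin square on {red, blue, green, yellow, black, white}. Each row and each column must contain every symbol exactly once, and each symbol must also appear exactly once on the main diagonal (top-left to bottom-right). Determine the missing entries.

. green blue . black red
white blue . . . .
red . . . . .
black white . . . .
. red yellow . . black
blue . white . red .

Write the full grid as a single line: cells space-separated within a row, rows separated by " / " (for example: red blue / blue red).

yellow green blue white black red / white blue red black green yellow / red yellow black green blue white / black white green red yellow blue / green red yellow blue white black / blue black white yellow red green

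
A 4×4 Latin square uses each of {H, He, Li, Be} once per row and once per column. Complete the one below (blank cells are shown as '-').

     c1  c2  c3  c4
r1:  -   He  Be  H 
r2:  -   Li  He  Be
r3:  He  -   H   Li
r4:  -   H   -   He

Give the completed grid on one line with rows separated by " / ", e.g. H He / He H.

Li He Be H / H Li He Be / He Be H Li / Be H Li He

row 1 has {H,He,Be}; column 1 has {He} — only Li is left for (r1,c1).
row 2 has {He,Li,Be}; column 1 has {He,Li} — only H is left for (r2,c1).
row 3 has {H,He,Li}; column 2 has {H,He,Li} — only Be is left for (r3,c2).
row 4 has {H,He}; column 1 has {H,He,Li} — only Be is left for (r4,c1).
row 4 has {H,He,Be}; column 3 has {H,He,Be} — only Li is left for (r4,c3).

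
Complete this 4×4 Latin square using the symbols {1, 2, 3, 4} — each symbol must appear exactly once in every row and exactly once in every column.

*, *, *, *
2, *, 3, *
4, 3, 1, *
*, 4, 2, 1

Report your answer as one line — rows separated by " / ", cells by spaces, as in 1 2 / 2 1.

(r1,c3): row 1 is empty so far; column 3 has {1,2,3}, so it must be 4.
(r2,c2): row 2 has {2,3}; column 2 has {3,4}, so it must be 1.
(r2,c4): row 2 has {1,2,3}; column 4 has {1}, so it must be 4.
(r3,c4): row 3 has {1,3,4}; column 4 has {1,4}, so it must be 2.
(r4,c1): row 4 has {1,2,4}; column 1 has {2,4}, so it must be 3.
(r1,c1): row 1 has {4}; column 1 has {2,3,4}, so it must be 1.
(r1,c2): row 1 has {1,4}; column 2 has {1,3,4}, so it must be 2.
(r1,c4): row 1 has {1,2,4}; column 4 has {1,2,4}, so it must be 3.

1 2 4 3 / 2 1 3 4 / 4 3 1 2 / 3 4 2 1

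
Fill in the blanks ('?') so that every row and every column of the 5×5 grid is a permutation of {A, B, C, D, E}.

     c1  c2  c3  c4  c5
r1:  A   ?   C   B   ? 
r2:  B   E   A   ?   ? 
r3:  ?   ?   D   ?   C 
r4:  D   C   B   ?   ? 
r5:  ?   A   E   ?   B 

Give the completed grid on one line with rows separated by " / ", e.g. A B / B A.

A D C B E / B E A C D / E B D A C / D C B E A / C A E D B

At row 1, column 2: row 1 has {A,B,C}; column 2 has {A,C,E}; that leaves D.
At row 1, column 5: row 1 has {A,B,C,D}; column 5 has {B,C}; that leaves E.
At row 2, column 5: row 2 has {A,B,E}; column 5 has {B,C,E}; that leaves D.
At row 3, column 1: row 3 has {C,D}; column 1 has {A,B,D}; that leaves E.
At row 3, column 2: row 3 has {C,D,E}; column 2 has {A,C,D,E}; that leaves B.
At row 3, column 4: row 3 has {B,C,D,E}; column 4 has {B}; that leaves A.
At row 4, column 4: row 4 has {B,C,D}; column 4 has {A,B}; that leaves E.
At row 4, column 5: row 4 has {B,C,D,E}; column 5 has {B,C,D,E}; that leaves A.
At row 5, column 1: row 5 has {A,B,E}; column 1 has {A,B,D,E}; that leaves C.
At row 5, column 4: row 5 has {A,B,C,E}; column 4 has {A,B,E}; that leaves D.
At row 2, column 4: row 2 has {A,B,D,E}; column 4 has {A,B,D,E}; that leaves C.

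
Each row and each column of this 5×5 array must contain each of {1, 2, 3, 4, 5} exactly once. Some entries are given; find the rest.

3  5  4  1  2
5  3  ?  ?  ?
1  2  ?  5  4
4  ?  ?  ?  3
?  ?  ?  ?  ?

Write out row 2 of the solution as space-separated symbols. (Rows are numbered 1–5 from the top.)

5 3 2 4 1

At row 2, column 5: row 2 has {3,5}; column 5 has {2,3,4}; that leaves 1.
At row 3, column 3: row 3 has {1,2,4,5}; column 3 has {4}; that leaves 3.
At row 4, column 2: row 4 has {3,4}; column 2 has {2,3,5}; that leaves 1.
At row 4, column 4: row 4 has {1,3,4}; column 4 has {1,5}; that leaves 2.
At row 5, column 1: row 5 is empty so far; column 1 has {1,3,4,5}; that leaves 2.
At row 5, column 2: row 5 has {2}; column 2 has {1,2,3,5}; that leaves 4.
At row 5, column 4: row 5 has {2,4}; column 4 has {1,2,5}; that leaves 3.
At row 5, column 5: row 5 has {2,3,4}; column 5 has {1,2,3,4}; that leaves 5.
At row 2, column 3: row 2 has {1,3,5}; column 3 has {3,4}; that leaves 2.
At row 2, column 4: row 2 has {1,2,3,5}; column 4 has {1,2,3,5}; that leaves 4.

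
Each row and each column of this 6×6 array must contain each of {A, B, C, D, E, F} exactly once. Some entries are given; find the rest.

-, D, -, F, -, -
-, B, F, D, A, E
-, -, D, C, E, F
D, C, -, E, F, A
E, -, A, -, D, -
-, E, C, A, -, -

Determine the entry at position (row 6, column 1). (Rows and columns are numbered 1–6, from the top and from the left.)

F

row 2 has {A,B,D,E,F}; column 1 has {D,E} — only C is left for (r2,c1).
row 3 has {C,D,E,F}; column 2 has {B,C,D,E} — only A is left for (r3,c2).
row 4 has {A,C,D,E,F}; column 3 has {A,C,D,F} — only B is left for (r4,c3).
row 5 has {A,D,E}; column 2 has {A,B,C,D,E} — only F is left for (r5,c2).
row 5 has {A,D,E,F}; column 4 has {A,C,D,E,F} — only B is left for (r5,c4).
row 5 has {A,B,D,E,F}; column 6 has {A,E,F} — only C is left for (r5,c6).
row 6 has {A,C,E}; column 5 has {A,D,E,F} — only B is left for (r6,c5).
row 6 has {A,B,C,E}; column 6 has {A,C,E,F} — only D is left for (r6,c6).
row 1 has {D,F}; column 3 has {A,B,C,D,F} — only E is left for (r1,c3).
row 1 has {D,E,F}; column 5 has {A,B,D,E,F} — only C is left for (r1,c5).
row 1 has {C,D,E,F}; column 6 has {A,C,D,E,F} — only B is left for (r1,c6).
row 3 has {A,C,D,E,F}; column 1 has {C,D,E} — only B is left for (r3,c1).
row 6 has {A,B,C,D,E}; column 1 has {B,C,D,E} — only F is left for (r6,c1).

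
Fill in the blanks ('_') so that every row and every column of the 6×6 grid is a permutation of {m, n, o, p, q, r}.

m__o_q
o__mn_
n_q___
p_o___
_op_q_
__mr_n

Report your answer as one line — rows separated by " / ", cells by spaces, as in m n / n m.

m r n o p q / o q r m n p / n m q p r o / p n o q m r / r o p n q m / q p m r o n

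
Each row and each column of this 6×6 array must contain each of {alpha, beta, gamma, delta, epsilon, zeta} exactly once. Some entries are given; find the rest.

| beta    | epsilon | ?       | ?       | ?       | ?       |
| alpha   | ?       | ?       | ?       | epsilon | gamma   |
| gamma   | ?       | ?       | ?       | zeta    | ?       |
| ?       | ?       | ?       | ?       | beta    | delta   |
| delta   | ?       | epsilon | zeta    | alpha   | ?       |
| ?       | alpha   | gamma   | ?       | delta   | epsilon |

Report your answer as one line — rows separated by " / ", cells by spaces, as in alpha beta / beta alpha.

beta epsilon delta alpha gamma zeta / alpha beta zeta delta epsilon gamma / gamma delta beta epsilon zeta alpha / epsilon zeta alpha gamma beta delta / delta gamma epsilon zeta alpha beta / zeta alpha gamma beta delta epsilon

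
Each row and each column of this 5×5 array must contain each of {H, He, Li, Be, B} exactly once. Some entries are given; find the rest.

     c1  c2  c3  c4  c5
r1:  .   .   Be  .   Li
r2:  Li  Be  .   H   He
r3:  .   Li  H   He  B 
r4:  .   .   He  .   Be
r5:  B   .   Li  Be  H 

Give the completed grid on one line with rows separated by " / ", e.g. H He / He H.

(r1,c4) = B
(r2,c3) = B
(r3,c1) = Be
(r4,c1) = H
(r4,c2) = B
(r4,c4) = Li
(r5,c2) = He
(r1,c1) = He
(r1,c2) = H

He H Be B Li / Li Be B H He / Be Li H He B / H B He Li Be / B He Li Be H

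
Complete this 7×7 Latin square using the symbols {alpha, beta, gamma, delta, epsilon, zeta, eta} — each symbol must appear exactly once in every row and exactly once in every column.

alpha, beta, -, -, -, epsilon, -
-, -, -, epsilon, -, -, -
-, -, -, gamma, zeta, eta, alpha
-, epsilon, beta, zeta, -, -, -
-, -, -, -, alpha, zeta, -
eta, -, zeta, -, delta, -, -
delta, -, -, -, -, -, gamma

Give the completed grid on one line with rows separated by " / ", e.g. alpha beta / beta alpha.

alpha beta delta eta gamma epsilon zeta / zeta gamma alpha epsilon beta delta eta / beta delta epsilon gamma zeta eta alpha / gamma epsilon beta zeta eta alpha delta / epsilon eta gamma delta alpha zeta beta / eta alpha zeta beta delta gamma epsilon / delta zeta eta alpha epsilon beta gamma

row 3 has {alpha,gamma,zeta,eta}; column 2 has {beta,epsilon} — only delta is left for (r3,c2).
row 3 has {alpha,gamma,delta,zeta,eta}; column 3 has {beta,zeta} — only epsilon is left for (r3,c3).
row 4 has {beta,epsilon,zeta}; column 1 has {alpha,delta,eta} — only gamma is left for (r4,c1).
row 4 has {beta,gamma,epsilon,zeta}; column 5 has {alpha,delta,zeta} — only eta is left for (r4,c5).
row 4 has {beta,gamma,epsilon,zeta,eta}; column 7 has {alpha,gamma} — only delta is left for (r4,c7).
row 1 has {alpha,beta,epsilon}; column 5 has {alpha,delta,zeta,eta} — only gamma is left for (r1,c5).
row 2 has {epsilon}; column 5 has {alpha,gamma,delta,zeta,eta} — only beta is left for (r2,c5).
row 3 has {alpha,gamma,delta,epsilon,zeta,eta}; column 1 has {alpha,gamma,delta,eta} — only beta is left for (r3,c1).
row 4 has {beta,gamma,delta,epsilon,zeta,eta}; column 6 has {epsilon,zeta,eta} — only alpha is left for (r4,c6).
row 5 has {alpha,zeta}; column 1 has {alpha,beta,gamma,delta,eta} — only epsilon is left for (r5,c1).
row 7 has {gamma,delta}; column 5 has {alpha,beta,gamma,delta,zeta,eta} — only epsilon is left for (r7,c5).
row 7 has {gamma,delta,epsilon}; column 6 has {alpha,epsilon,zeta,eta} — only beta is left for (r7,c6).
row 2 has {beta,epsilon}; column 1 has {alpha,beta,gamma,delta,epsilon,eta} — only zeta is left for (r2,c1).
row 2 has {beta,epsilon,zeta}; column 7 has {alpha,gamma,delta} — only eta is left for (r2,c7).
row 5 has {alpha,epsilon,zeta}; column 7 has {alpha,gamma,delta,eta} — only beta is left for (r5,c7).
row 6 has {delta,zeta,eta}; column 6 has {alpha,beta,epsilon,zeta,eta} — only gamma is left for (r6,c6).
row 6 has {gamma,delta,zeta,eta}; column 7 has {alpha,beta,gamma,delta,eta} — only epsilon is left for (r6,c7).
row 1 has {alpha,beta,gamma,epsilon}; column 7 has {alpha,beta,gamma,delta,epsilon,eta} — only zeta is left for (r1,c7).
row 2 has {beta,epsilon,zeta,eta}; column 6 has {alpha,beta,gamma,epsilon,zeta,eta} — only delta is left for (r2,c6).
row 6 has {gamma,delta,epsilon,zeta,eta}; column 2 has {beta,delta,epsilon} — only alpha is left for (r6,c2).
row 6 has {alpha,gamma,delta,epsilon,zeta,eta}; column 4 has {gamma,epsilon,zeta} — only beta is left for (r6,c4).
row 2 has {beta,delta,epsilon,zeta,eta}; column 2 has {alpha,beta,delta,epsilon} — only gamma is left for (r2,c2).
row 2 has {beta,gamma,delta,epsilon,zeta,eta}; column 3 has {beta,epsilon,zeta} — only alpha is left for (r2,c3).
row 5 has {alpha,beta,epsilon,zeta}; column 2 has {alpha,beta,gamma,delta,epsilon} — only eta is left for (r5,c2).
row 5 has {alpha,beta,epsilon,zeta,eta}; column 4 has {beta,gamma,epsilon,zeta} — only delta is left for (r5,c4).
row 7 has {beta,gamma,delta,epsilon}; column 2 has {alpha,beta,gamma,delta,epsilon,eta} — only zeta is left for (r7,c2).
row 7 has {beta,gamma,delta,epsilon,zeta}; column 3 has {alpha,beta,epsilon,zeta} — only eta is left for (r7,c3).
row 7 has {beta,gamma,delta,epsilon,zeta,eta}; column 4 has {beta,gamma,delta,epsilon,zeta} — only alpha is left for (r7,c4).
row 1 has {alpha,beta,gamma,epsilon,zeta}; column 3 has {alpha,beta,epsilon,zeta,eta} — only delta is left for (r1,c3).
row 1 has {alpha,beta,gamma,delta,epsilon,zeta}; column 4 has {alpha,beta,gamma,delta,epsilon,zeta} — only eta is left for (r1,c4).
row 5 has {alpha,beta,delta,epsilon,zeta,eta}; column 3 has {alpha,beta,delta,epsilon,zeta,eta} — only gamma is left for (r5,c3).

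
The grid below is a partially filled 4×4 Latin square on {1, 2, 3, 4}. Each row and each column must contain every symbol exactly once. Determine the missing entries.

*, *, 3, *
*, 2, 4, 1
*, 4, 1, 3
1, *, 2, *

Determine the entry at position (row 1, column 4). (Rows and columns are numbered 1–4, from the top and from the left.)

2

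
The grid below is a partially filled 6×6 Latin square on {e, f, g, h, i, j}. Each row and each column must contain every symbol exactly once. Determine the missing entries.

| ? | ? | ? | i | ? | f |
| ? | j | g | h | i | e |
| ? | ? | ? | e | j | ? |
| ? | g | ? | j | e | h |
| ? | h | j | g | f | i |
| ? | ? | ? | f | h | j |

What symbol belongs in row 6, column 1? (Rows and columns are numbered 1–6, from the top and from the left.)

(r1,c2) = e
(r1,c3) = h
(r1,c5) = g
(r2,c1) = f
(r3,c6) = g
(r4,c1) = i
(r4,c3) = f
(r5,c1) = e
(r6,c1) = g

g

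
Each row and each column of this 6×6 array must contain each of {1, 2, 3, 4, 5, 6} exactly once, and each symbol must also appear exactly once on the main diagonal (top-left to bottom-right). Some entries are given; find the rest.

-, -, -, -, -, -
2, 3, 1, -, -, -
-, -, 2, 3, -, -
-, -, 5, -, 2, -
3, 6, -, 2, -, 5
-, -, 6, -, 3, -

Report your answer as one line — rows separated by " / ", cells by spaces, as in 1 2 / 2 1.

(r5,c3) = 4
(r5,c5) = 1
(r6,c6) = 4
(r1,c3) = 3
(r2,c6) = 6
(r3,c6) = 1
(r4,c4) = 6
(r4,c6) = 3
(r1,c1) = 5
(r1,c6) = 2
(r6,c1) = 1
(r6,c4) = 5
(r2,c4) = 4
(r2,c5) = 5
(r4,c1) = 4
(r4,c2) = 1
(r6,c2) = 2
(r1,c2) = 4
(r1,c4) = 1
(r1,c5) = 6
(r3,c1) = 6
(r3,c2) = 5
(r3,c5) = 4

5 4 3 1 6 2 / 2 3 1 4 5 6 / 6 5 2 3 4 1 / 4 1 5 6 2 3 / 3 6 4 2 1 5 / 1 2 6 5 3 4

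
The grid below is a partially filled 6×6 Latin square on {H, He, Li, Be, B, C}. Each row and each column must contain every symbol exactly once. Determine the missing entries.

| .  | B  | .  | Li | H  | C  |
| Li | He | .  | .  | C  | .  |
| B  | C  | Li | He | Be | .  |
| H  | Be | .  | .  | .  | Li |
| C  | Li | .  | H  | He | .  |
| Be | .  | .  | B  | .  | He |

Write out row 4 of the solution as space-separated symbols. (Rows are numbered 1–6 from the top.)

H Be He C B Li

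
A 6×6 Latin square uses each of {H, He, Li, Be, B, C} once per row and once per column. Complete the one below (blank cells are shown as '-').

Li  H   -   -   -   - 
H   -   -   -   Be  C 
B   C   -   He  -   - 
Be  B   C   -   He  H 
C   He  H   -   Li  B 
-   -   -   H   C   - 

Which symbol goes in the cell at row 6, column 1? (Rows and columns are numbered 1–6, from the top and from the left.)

He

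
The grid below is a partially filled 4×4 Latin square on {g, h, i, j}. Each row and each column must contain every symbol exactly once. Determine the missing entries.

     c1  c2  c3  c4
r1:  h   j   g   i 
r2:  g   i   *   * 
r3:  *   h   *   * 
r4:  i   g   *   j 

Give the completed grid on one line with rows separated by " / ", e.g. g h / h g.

h j g i / g i j h / j h i g / i g h j

At row 2, column 4: row 2 has {g,i}; column 4 has {i,j}; that leaves h.
At row 3, column 1: row 3 has {h}; column 1 has {g,h,i}; that leaves j.
At row 3, column 3: row 3 has {h,j}; column 3 has {g}; that leaves i.
At row 3, column 4: row 3 has {h,i,j}; column 4 has {h,i,j}; that leaves g.
At row 4, column 3: row 4 has {g,i,j}; column 3 has {g,i}; that leaves h.
At row 2, column 3: row 2 has {g,h,i}; column 3 has {g,h,i}; that leaves j.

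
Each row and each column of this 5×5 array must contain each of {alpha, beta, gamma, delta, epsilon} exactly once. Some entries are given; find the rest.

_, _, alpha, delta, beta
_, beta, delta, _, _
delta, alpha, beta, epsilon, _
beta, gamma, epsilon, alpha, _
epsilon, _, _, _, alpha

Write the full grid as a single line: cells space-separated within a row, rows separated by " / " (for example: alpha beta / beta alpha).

gamma epsilon alpha delta beta / alpha beta delta gamma epsilon / delta alpha beta epsilon gamma / beta gamma epsilon alpha delta / epsilon delta gamma beta alpha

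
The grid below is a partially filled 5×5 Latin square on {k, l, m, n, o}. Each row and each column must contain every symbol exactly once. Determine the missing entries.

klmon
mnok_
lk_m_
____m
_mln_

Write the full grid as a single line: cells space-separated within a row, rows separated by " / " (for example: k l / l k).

k l m o n / m n o k l / l k n m o / n o k l m / o m l n k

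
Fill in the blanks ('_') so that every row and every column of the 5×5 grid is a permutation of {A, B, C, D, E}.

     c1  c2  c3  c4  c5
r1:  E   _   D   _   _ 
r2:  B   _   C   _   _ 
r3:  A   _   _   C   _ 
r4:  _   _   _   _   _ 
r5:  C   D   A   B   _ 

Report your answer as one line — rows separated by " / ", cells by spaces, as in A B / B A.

E C D A B / B E C D A / A B E C D / D A B E C / C D A B E

At row 1, column 4: row 1 has {D,E}; column 4 has {B,C}; that leaves A.
At row 4, column 1: row 4 is empty so far; column 1 has {A,B,C,E}; that leaves D.
At row 4, column 4: row 4 has {D}; column 4 has {A,B,C}; that leaves E.
At row 5, column 5: row 5 has {A,B,C,D}; column 5 is empty so far; that leaves E.
At row 2, column 4: row 2 has {B,C}; column 4 has {A,B,C,E}; that leaves D.
At row 2, column 5: row 2 has {B,C,D}; column 5 has {E}; that leaves A.
At row 4, column 3: row 4 has {D,E}; column 3 has {A,C,D}; that leaves B.
At row 4, column 5: row 4 has {B,D,E}; column 5 has {A,E}; that leaves C.
At row 1, column 5: row 1 has {A,D,E}; column 5 has {A,C,E}; that leaves B.
At row 2, column 2: row 2 has {A,B,C,D}; column 2 has {D}; that leaves E.
At row 3, column 2: row 3 has {A,C}; column 2 has {D,E}; that leaves B.
At row 3, column 3: row 3 has {A,B,C}; column 3 has {A,B,C,D}; that leaves E.
At row 3, column 5: row 3 has {A,B,C,E}; column 5 has {A,B,C,E}; that leaves D.
At row 4, column 2: row 4 has {B,C,D,E}; column 2 has {B,D,E}; that leaves A.
At row 1, column 2: row 1 has {A,B,D,E}; column 2 has {A,B,D,E}; that leaves C.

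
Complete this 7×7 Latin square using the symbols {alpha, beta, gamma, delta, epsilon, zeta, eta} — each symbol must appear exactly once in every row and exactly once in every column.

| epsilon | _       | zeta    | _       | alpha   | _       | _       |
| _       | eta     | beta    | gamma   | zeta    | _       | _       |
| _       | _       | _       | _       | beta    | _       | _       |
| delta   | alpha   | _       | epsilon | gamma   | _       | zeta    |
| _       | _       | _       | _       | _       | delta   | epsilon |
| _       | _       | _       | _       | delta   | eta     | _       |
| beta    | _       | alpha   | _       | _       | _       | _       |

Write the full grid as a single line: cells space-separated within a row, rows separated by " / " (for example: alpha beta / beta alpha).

epsilon delta zeta eta alpha gamma beta / alpha eta beta gamma zeta epsilon delta / eta epsilon delta zeta beta alpha gamma / delta alpha eta epsilon gamma beta zeta / zeta beta gamma alpha eta delta epsilon / gamma zeta epsilon beta delta eta alpha / beta gamma alpha delta epsilon zeta eta

(r2,c1): row 2 has {beta,gamma,zeta,eta}; column 1 has {beta,delta,epsilon}, so it must be alpha.
(r2,c6): row 2 has {alpha,beta,gamma,zeta,eta}; column 6 has {delta,eta}, so it must be epsilon.
(r2,c7): row 2 has {alpha,beta,gamma,epsilon,zeta,eta}; column 7 has {epsilon,zeta}, so it must be delta.
(r4,c3): row 4 has {alpha,gamma,delta,epsilon,zeta}; column 3 has {alpha,beta,zeta}, so it must be eta.
(r4,c6): row 4 has {alpha,gamma,delta,epsilon,zeta,eta}; column 6 has {delta,epsilon,eta}, so it must be beta.
(r5,c3): row 5 has {delta,epsilon}; column 3 has {alpha,beta,zeta,eta}, so it must be gamma.
(r5,c5): row 5 has {gamma,delta,epsilon}; column 5 has {alpha,beta,gamma,delta,zeta}, so it must be eta.
(r6,c3): row 6 has {delta,eta}; column 3 has {alpha,beta,gamma,zeta,eta}, so it must be epsilon.
(r7,c5): row 7 has {alpha,beta}; column 5 has {alpha,beta,gamma,delta,zeta,eta}, so it must be epsilon.
(r1,c6): row 1 has {alpha,epsilon,zeta}; column 6 has {beta,delta,epsilon,eta}, so it must be gamma.
(r3,c3): row 3 has {beta}; column 3 has {alpha,beta,gamma,epsilon,zeta,eta}, so it must be delta.
(r5,c1): row 5 has {gamma,delta,epsilon,eta}; column 1 has {alpha,beta,delta,epsilon}, so it must be zeta.
(r5,c2): row 5 has {gamma,delta,epsilon,zeta,eta}; column 2 has {alpha,eta}, so it must be beta.
(r5,c4): row 5 has {beta,gamma,delta,epsilon,zeta,eta}; column 4 has {gamma,epsilon}, so it must be alpha.
(r6,c1): row 6 has {delta,epsilon,eta}; column 1 has {alpha,beta,delta,epsilon,zeta}, so it must be gamma.
(r6,c2): row 6 has {gamma,delta,epsilon,eta}; column 2 has {alpha,beta,eta}, so it must be zeta.
(r6,c4): row 6 has {gamma,delta,epsilon,zeta,eta}; column 4 has {alpha,gamma,epsilon}, so it must be beta.
(r6,c7): row 6 has {beta,gamma,delta,epsilon,zeta,eta}; column 7 has {delta,epsilon,zeta}, so it must be alpha.
(r7,c6): row 7 has {alpha,beta,epsilon}; column 6 has {beta,gamma,delta,epsilon,eta}, so it must be zeta.
(r1,c2): row 1 has {alpha,gamma,epsilon,zeta}; column 2 has {alpha,beta,zeta,eta}, so it must be delta.
(r1,c4): row 1 has {alpha,gamma,delta,epsilon,zeta}; column 4 has {alpha,beta,gamma,epsilon}, so it must be eta.
(r1,c7): row 1 has {alpha,gamma,delta,epsilon,zeta,eta}; column 7 has {alpha,delta,epsilon,zeta}, so it must be beta.
(r3,c1): row 3 has {beta,delta}; column 1 has {alpha,beta,gamma,delta,epsilon,zeta}, so it must be eta.
(r3,c4): row 3 has {beta,delta,eta}; column 4 has {alpha,beta,gamma,epsilon,eta}, so it must be zeta.
(r3,c6): row 3 has {beta,delta,zeta,eta}; column 6 has {beta,gamma,delta,epsilon,zeta,eta}, so it must be alpha.
(r3,c7): row 3 has {alpha,beta,delta,zeta,eta}; column 7 has {alpha,beta,delta,epsilon,zeta}, so it must be gamma.
(r7,c2): row 7 has {alpha,beta,epsilon,zeta}; column 2 has {alpha,beta,delta,zeta,eta}, so it must be gamma.
(r7,c4): row 7 has {alpha,beta,gamma,epsilon,zeta}; column 4 has {alpha,beta,gamma,epsilon,zeta,eta}, so it must be delta.
(r7,c7): row 7 has {alpha,beta,gamma,delta,epsilon,zeta}; column 7 has {alpha,beta,gamma,delta,epsilon,zeta}, so it must be eta.
(r3,c2): row 3 has {alpha,beta,gamma,delta,zeta,eta}; column 2 has {alpha,beta,gamma,delta,zeta,eta}, so it must be epsilon.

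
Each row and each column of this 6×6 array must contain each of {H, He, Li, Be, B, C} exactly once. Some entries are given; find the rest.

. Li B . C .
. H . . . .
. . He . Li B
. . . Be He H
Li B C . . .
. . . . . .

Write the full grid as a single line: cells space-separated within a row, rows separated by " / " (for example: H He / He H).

(r4,c2) = C
(r4,c3) = Li
(r2,c3) = Be
(r2,c5) = B
(r3,c2) = Be
(r4,c1) = B
(r6,c2) = He
(r6,c3) = H
(r6,c5) = Be
(r5,c5) = H
(r6,c1) = C
(r6,c6) = Li
(r2,c1) = He
(r2,c6) = C
(r3,c1) = H
(r3,c4) = C
(r5,c4) = He
(r5,c6) = Be
(r6,c4) = B
(r1,c1) = Be
(r1,c4) = H
(r1,c6) = He
(r2,c4) = Li

Be Li B H C He / He H Be Li B C / H Be He C Li B / B C Li Be He H / Li B C He H Be / C He H B Be Li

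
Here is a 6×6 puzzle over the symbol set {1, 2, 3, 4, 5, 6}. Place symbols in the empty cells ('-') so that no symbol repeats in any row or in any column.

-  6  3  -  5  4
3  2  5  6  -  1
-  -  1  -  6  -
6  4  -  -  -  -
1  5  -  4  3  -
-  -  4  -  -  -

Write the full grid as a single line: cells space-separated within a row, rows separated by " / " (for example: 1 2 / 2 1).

At row 1, column 1: row 1 has {3,4,5,6}; column 1 has {1,3,6}; that leaves 2.
At row 1, column 4: row 1 has {2,3,4,5,6}; column 4 has {4,6}; that leaves 1.
At row 2, column 5: row 2 has {1,2,3,5,6}; column 5 has {3,5,6}; that leaves 4.
At row 3, column 2: row 3 has {1,6}; column 2 has {2,4,5,6}; that leaves 3.
At row 4, column 3: row 4 has {4,6}; column 3 has {1,3,4,5}; that leaves 2.
At row 4, column 5: row 4 has {2,4,6}; column 5 has {3,4,5,6}; that leaves 1.
At row 5, column 3: row 5 has {1,3,4,5}; column 3 has {1,2,3,4,5}; that leaves 6.
At row 5, column 6: row 5 has {1,3,4,5,6}; column 6 has {1,4}; that leaves 2.
At row 6, column 1: row 6 has {4}; column 1 has {1,2,3,6}; that leaves 5.
At row 6, column 2: row 6 has {4,5}; column 2 has {2,3,4,5,6}; that leaves 1.
At row 6, column 5: row 6 has {1,4,5}; column 5 has {1,3,4,5,6}; that leaves 2.
At row 3, column 1: row 3 has {1,3,6}; column 1 has {1,2,3,5,6}; that leaves 4.
At row 3, column 6: row 3 has {1,3,4,6}; column 6 has {1,2,4}; that leaves 5.
At row 4, column 6: row 4 has {1,2,4,6}; column 6 has {1,2,4,5}; that leaves 3.
At row 6, column 4: row 6 has {1,2,4,5}; column 4 has {1,4,6}; that leaves 3.
At row 6, column 6: row 6 has {1,2,3,4,5}; column 6 has {1,2,3,4,5}; that leaves 6.
At row 3, column 4: row 3 has {1,3,4,5,6}; column 4 has {1,3,4,6}; that leaves 2.
At row 4, column 4: row 4 has {1,2,3,4,6}; column 4 has {1,2,3,4,6}; that leaves 5.

2 6 3 1 5 4 / 3 2 5 6 4 1 / 4 3 1 2 6 5 / 6 4 2 5 1 3 / 1 5 6 4 3 2 / 5 1 4 3 2 6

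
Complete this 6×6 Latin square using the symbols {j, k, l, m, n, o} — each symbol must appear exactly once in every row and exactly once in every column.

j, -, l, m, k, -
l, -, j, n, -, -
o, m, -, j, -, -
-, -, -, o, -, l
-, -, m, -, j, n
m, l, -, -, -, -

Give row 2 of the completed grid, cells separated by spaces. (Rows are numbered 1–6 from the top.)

row 1 has {j,k,l,m}; column 6 has {l,n} — only o is left for (r1,c6).
row 3 has {j,m,o}; column 6 has {l,n,o} — only k is left for (r3,c6).
row 5 has {j,m,n}; column 1 has {j,l,m,o} — only k is left for (r5,c1).
row 5 has {j,k,m,n}; column 2 has {l,m} — only o is left for (r5,c2).
row 5 has {j,k,m,n,o}; column 4 has {j,m,n,o} — only l is left for (r5,c4).
row 6 has {l,m}; column 4 has {j,l,m,n,o} — only k is left for (r6,c4).
row 6 has {k,l,m}; column 6 has {k,l,n,o} — only j is left for (r6,c6).
row 1 has {j,k,l,m,o}; column 2 has {l,m,o} — only n is left for (r1,c2).
row 2 has {j,l,n}; column 2 has {l,m,n,o} — only k is left for (r2,c2).
row 2 has {j,k,l,n}; column 6 has {j,k,l,n,o} — only m is left for (r2,c6).
row 3 has {j,k,m,o}; column 3 has {j,l,m} — only n is left for (r3,c3).
row 3 has {j,k,m,n,o}; column 5 has {j,k} — only l is left for (r3,c5).
row 4 has {l,o}; column 1 has {j,k,l,m,o} — only n is left for (r4,c1).
row 4 has {l,n,o}; column 2 has {k,l,m,n,o} — only j is left for (r4,c2).
row 4 has {j,l,n,o}; column 3 has {j,l,m,n} — only k is left for (r4,c3).
row 4 has {j,k,l,n,o}; column 5 has {j,k,l} — only m is left for (r4,c5).
row 6 has {j,k,l,m}; column 3 has {j,k,l,m,n} — only o is left for (r6,c3).
row 6 has {j,k,l,m,o}; column 5 has {j,k,l,m} — only n is left for (r6,c5).
row 2 has {j,k,l,m,n}; column 5 has {j,k,l,m,n} — only o is left for (r2,c5).

l k j n o m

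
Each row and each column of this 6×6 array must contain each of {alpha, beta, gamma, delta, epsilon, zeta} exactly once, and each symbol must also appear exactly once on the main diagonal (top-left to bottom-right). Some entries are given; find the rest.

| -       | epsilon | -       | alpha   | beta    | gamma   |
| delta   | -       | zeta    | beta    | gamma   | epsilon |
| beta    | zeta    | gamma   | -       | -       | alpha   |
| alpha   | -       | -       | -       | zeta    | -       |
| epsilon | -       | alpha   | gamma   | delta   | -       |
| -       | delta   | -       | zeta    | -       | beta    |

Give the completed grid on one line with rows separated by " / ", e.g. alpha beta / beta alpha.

zeta epsilon delta alpha beta gamma / delta alpha zeta beta gamma epsilon / beta zeta gamma delta epsilon alpha / alpha gamma beta epsilon zeta delta / epsilon beta alpha gamma delta zeta / gamma delta epsilon zeta alpha beta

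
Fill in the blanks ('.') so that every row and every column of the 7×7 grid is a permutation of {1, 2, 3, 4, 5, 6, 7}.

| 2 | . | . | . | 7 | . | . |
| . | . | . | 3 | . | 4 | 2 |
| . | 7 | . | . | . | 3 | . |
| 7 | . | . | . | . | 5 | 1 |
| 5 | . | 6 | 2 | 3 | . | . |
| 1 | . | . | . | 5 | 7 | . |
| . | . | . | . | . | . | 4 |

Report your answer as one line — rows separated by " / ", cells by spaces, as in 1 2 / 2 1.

2 3 4 1 7 6 5 / 6 5 7 3 1 4 2 / 4 7 1 5 2 3 6 / 7 2 3 6 4 5 1 / 5 4 6 2 3 1 7 / 1 6 2 4 5 7 3 / 3 1 5 7 6 2 4

(r2,c1) = 6
(r2,c5) = 1
(r3,c1) = 4
(r5,c6) = 1
(r5,c7) = 7
(r7,c1) = 3
(r1,c6) = 6
(r2,c2) = 5
(r2,c3) = 7
(r5,c2) = 4
(r7,c6) = 2
(r7,c5) = 6
(r3,c5) = 2
(r4,c5) = 4
(r7,c2) = 1
(r7,c3) = 5
(r7,c4) = 7
(r1,c2) = 3
(r1,c7) = 5
(r3,c3) = 1
(r3,c7) = 6
(r4,c4) = 6
(r6,c4) = 4
(r6,c7) = 3
(r1,c3) = 4
(r1,c4) = 1
(r3,c4) = 5
(r4,c2) = 2
(r4,c3) = 3
(r6,c2) = 6
(r6,c3) = 2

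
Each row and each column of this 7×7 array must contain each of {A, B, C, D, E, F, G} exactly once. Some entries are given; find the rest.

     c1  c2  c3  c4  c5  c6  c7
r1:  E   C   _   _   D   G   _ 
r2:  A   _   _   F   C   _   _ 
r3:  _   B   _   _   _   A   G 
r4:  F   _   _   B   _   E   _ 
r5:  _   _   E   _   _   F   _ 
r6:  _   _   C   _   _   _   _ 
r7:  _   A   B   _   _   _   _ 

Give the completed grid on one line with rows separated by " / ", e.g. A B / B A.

E C F A D G B / A E G F C B D / C B D E F A G / F D A B G E C / D G E C B F A / B F C G A D E / G A B D E C F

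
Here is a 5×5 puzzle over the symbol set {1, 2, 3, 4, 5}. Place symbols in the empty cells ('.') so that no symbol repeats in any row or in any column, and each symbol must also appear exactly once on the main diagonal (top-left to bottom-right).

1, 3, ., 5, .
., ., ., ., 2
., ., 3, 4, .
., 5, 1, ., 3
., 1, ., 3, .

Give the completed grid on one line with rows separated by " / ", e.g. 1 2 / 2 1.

(r1,c5) = 4
(r2,c2) = 4
(r2,c3) = 5
(r2,c4) = 1
(r3,c2) = 2
(r4,c4) = 2
(r5,c5) = 5
(r1,c3) = 2
(r2,c1) = 3
(r3,c1) = 5
(r3,c5) = 1
(r4,c1) = 4
(r5,c1) = 2
(r5,c3) = 4

1 3 2 5 4 / 3 4 5 1 2 / 5 2 3 4 1 / 4 5 1 2 3 / 2 1 4 3 5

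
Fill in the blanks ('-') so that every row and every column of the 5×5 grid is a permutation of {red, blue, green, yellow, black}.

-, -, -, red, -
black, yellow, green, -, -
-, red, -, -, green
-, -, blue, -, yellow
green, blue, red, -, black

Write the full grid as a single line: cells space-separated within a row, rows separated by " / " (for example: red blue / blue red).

yellow green black red blue / black yellow green blue red / blue red yellow black green / red black blue green yellow / green blue red yellow black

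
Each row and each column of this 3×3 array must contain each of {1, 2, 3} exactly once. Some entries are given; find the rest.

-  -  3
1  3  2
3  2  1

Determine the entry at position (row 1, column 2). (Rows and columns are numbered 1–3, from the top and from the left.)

1

(r1,c1) = 2
(r1,c2) = 1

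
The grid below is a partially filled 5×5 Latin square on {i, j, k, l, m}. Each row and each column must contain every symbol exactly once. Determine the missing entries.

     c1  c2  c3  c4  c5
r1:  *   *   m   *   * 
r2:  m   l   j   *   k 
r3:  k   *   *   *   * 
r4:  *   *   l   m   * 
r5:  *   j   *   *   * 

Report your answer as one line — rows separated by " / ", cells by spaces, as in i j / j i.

l i m k j / m l j i k / k m i j l / j k l m i / i j k l m

(r2,c4) = i
(r3,c3) = i
(r5,c3) = k
(r5,c4) = l
(r3,c2) = m
(r3,c4) = j
(r3,c5) = l
(r5,c1) = i
(r5,c5) = m
(r1,c4) = k
(r4,c1) = j
(r4,c5) = i
(r1,c1) = l
(r1,c2) = i
(r1,c5) = j
(r4,c2) = k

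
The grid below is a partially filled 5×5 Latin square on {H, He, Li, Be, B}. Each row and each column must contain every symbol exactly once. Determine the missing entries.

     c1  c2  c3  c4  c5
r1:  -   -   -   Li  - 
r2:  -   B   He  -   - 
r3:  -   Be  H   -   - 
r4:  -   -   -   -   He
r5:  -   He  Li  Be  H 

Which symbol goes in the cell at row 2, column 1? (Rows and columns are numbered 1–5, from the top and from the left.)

Cell (r1,c2): row 1 has {Li}; column 2 has {He,Be,B} → H.
Cell (r2,c4): row 2 has {He,B}; column 4 has {Li,Be} → H.
Cell (r4,c2): row 4 has {He}; column 2 has {H,He,Be,B} → Li.
Cell (r4,c4): row 4 has {He,Li}; column 4 has {H,Li,Be} → B.
Cell (r5,c1): row 5 has {H,He,Li,Be}; column 1 is empty so far → B.
Cell (r3,c4): row 3 has {H,Be}; column 4 has {H,Li,Be,B} → He.
Cell (r4,c3): row 4 has {He,Li,B}; column 3 has {H,He,Li} → Be.
Cell (r1,c3): row 1 has {H,Li}; column 3 has {H,He,Li,Be} → B.
Cell (r1,c5): row 1 has {H,Li,B}; column 5 has {H,He} → Be.
Cell (r2,c5): row 2 has {H,He,B}; column 5 has {H,He,Be} → Li.
Cell (r3,c1): row 3 has {H,He,Be}; column 1 has {B} → Li.
Cell (r3,c5): row 3 has {H,He,Li,Be}; column 5 has {H,He,Li,Be} → B.
Cell (r4,c1): row 4 has {He,Li,Be,B}; column 1 has {Li,B} → H.
Cell (r1,c1): row 1 has {H,Li,Be,B}; column 1 has {H,Li,B} → He.
Cell (r2,c1): row 2 has {H,He,Li,B}; column 1 has {H,He,Li,B} → Be.

Be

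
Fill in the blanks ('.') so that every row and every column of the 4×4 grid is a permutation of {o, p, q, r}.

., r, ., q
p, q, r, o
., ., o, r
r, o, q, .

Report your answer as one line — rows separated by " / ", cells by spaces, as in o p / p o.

At row 1, column 1: row 1 has {q,r}; column 1 has {p,r}; that leaves o.
At row 1, column 3: row 1 has {o,q,r}; column 3 has {o,q,r}; that leaves p.
At row 3, column 1: row 3 has {o,r}; column 1 has {o,p,r}; that leaves q.
At row 3, column 2: row 3 has {o,q,r}; column 2 has {o,q,r}; that leaves p.
At row 4, column 4: row 4 has {o,q,r}; column 4 has {o,q,r}; that leaves p.

o r p q / p q r o / q p o r / r o q p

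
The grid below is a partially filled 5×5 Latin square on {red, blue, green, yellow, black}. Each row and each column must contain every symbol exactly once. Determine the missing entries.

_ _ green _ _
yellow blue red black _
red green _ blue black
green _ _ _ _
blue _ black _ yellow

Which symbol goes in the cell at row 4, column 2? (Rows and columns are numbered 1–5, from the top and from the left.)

Cell (r1,c1): row 1 has {green}; column 1 has {red,blue,green,yellow} → black.
Cell (r2,c5): row 2 has {red,blue,yellow,black}; column 5 has {yellow,black} → green.
Cell (r3,c3): row 3 has {red,blue,green,black}; column 3 has {red,green,black} → yellow.
Cell (r4,c3): row 4 has {green}; column 3 has {red,green,yellow,black} → blue.
Cell (r4,c5): row 4 has {blue,green}; column 5 has {green,yellow,black} → red.
Cell (r5,c2): row 5 has {blue,yellow,black}; column 2 has {blue,green} → red.
Cell (r5,c4): row 5 has {red,blue,yellow,black}; column 4 has {blue,black} → green.
Cell (r1,c2): row 1 has {green,black}; column 2 has {red,blue,green} → yellow.
Cell (r1,c4): row 1 has {green,yellow,black}; column 4 has {blue,green,black} → red.
Cell (r1,c5): row 1 has {red,green,yellow,black}; column 5 has {red,green,yellow,black} → blue.
Cell (r4,c2): row 4 has {red,blue,green}; column 2 has {red,blue,green,yellow} → black.

black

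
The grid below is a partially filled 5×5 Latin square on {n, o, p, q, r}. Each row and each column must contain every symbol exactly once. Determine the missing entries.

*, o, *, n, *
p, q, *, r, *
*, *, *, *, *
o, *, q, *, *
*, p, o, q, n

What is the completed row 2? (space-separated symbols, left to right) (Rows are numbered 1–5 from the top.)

(r2,c3) = n
(r2,c5) = o

p q n r o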